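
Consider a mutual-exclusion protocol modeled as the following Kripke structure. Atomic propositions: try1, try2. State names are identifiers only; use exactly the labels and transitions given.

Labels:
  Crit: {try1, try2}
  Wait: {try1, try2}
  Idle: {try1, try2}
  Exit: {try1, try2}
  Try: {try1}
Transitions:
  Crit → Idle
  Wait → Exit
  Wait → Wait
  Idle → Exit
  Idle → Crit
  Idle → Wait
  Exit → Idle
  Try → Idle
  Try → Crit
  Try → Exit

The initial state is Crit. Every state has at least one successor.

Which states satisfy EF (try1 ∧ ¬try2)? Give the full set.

States satisfying try1 ∧ ¬try2: {Try}.
States satisfying EF (try1 ∧ ¬try2): {Try}.

{Try}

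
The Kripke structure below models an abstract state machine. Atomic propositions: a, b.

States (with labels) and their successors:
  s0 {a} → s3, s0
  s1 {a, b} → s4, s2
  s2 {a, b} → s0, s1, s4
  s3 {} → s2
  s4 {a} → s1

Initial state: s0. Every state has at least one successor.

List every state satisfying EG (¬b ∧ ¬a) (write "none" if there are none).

none

States satisfying ¬b ∧ ¬a: {s3}.
States satisfying EG (¬b ∧ ¬a): ∅.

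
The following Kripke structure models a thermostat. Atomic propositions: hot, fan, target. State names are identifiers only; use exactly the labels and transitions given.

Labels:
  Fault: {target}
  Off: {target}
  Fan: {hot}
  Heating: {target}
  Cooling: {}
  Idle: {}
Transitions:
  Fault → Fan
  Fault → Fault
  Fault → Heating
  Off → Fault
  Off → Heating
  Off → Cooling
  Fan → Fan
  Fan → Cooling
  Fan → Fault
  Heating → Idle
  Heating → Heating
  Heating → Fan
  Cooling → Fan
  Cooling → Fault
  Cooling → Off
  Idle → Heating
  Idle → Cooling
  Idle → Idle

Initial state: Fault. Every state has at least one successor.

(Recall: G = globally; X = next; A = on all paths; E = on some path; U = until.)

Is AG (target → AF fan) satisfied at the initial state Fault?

States satisfying target → AF fan: {Fan, Cooling, Idle}.
States satisfying AG (target → AF fan): ∅.
Fault is reachable from Fault and violates target → AF fan, so AG fails at Fault.
Fault ∉ Sat(AG (target → AF fan)).

Violated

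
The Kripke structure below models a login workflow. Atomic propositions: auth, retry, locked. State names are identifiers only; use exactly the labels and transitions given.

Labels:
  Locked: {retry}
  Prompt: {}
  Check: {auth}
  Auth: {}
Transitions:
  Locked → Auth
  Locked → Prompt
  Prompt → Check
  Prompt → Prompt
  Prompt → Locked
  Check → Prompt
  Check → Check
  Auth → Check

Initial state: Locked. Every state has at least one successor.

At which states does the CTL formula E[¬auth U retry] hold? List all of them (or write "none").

States satisfying ¬auth: {Locked, Prompt, Auth}.
States satisfying retry: {Locked}.
States satisfying E[¬auth U retry]: {Locked, Prompt}.

{Locked, Prompt}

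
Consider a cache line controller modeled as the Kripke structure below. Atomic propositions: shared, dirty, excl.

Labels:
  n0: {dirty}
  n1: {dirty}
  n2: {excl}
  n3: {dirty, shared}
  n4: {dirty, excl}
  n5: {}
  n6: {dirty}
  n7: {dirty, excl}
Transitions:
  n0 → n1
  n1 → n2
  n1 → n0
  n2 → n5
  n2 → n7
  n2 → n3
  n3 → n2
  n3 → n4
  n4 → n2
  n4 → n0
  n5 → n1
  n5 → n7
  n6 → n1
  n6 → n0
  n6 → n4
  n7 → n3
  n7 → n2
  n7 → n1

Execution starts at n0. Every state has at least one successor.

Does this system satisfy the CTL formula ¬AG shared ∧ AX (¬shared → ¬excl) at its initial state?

Satisfied

States satisfying shared: {n3}.
States satisfying AG shared: ∅.
States satisfying ¬AG shared: {n0, n1, n2, n3, n4, n5, n6, n7}.
States satisfying ¬shared → ¬excl: {n0, n1, n3, n5, n6}.
States satisfying AX (¬shared → ¬excl): {n0}.
States satisfying ¬AG shared ∧ AX (¬shared → ¬excl): {n0}.
n0 ∈ Sat(¬AG shared ∧ AX (¬shared → ¬excl)).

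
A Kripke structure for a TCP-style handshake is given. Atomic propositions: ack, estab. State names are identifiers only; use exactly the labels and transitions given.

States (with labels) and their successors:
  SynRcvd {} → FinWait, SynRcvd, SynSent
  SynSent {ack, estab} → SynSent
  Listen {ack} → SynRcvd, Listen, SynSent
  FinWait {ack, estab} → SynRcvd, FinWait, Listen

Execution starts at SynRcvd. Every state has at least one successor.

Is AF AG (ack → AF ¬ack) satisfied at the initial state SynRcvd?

Does not hold

States satisfying AG (ack → AF ¬ack): ∅.
States satisfying AF AG (ack → AF ¬ack): ∅.
There is a path from SynRcvd along which AG (ack → AF ¬ack) never holds.
SynRcvd ∉ Sat(AF AG (ack → AF ¬ack)).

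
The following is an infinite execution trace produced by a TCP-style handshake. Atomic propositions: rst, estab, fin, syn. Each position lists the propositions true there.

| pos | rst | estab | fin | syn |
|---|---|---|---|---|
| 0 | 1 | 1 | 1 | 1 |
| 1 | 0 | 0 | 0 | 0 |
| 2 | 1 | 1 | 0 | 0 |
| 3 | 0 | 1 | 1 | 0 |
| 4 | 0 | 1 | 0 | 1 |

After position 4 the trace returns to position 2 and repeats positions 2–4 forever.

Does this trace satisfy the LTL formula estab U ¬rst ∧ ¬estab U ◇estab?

Walking from position 0: ¬rst first holds at position 1, and estab holds at every earlier position along the way, so estab U ¬rst holds.
Walking from position 0: ◇estab first holds at position 0, and ¬estab holds at every earlier position along the way, so ¬estab U ◇estab holds.
At position 0: estab U ¬rst is true; ¬estab U ◇estab is true; so estab U ¬rst ∧ ¬estab U ◇estab is true.

Yes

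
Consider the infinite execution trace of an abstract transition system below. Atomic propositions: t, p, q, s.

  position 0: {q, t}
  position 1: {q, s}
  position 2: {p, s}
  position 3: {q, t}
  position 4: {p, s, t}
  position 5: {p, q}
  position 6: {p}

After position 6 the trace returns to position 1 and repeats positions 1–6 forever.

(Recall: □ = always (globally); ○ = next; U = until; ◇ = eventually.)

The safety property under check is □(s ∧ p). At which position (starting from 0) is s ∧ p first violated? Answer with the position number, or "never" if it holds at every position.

At position 0 the labels are {q, t}, so s ∧ p is false there. This is the first violation.

0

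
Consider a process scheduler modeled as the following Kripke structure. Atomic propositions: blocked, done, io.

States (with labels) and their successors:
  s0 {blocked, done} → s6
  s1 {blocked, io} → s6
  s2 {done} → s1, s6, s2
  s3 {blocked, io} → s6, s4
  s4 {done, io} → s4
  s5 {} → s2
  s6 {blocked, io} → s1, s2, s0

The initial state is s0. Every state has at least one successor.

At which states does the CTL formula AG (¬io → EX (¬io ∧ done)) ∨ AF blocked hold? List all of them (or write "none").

States satisfying ¬io → EX (¬io ∧ done): {s1, s2, s3, s4, s5, s6}.
States satisfying AG (¬io → EX (¬io ∧ done)): {s4}.
States satisfying blocked: {s0, s1, s3, s6}.
States satisfying AF blocked: {s0, s1, s3, s6}.
States satisfying AG (¬io → EX (¬io ∧ done)) ∨ AF blocked: {s0, s1, s3, s4, s6}.

{s0, s1, s3, s4, s6}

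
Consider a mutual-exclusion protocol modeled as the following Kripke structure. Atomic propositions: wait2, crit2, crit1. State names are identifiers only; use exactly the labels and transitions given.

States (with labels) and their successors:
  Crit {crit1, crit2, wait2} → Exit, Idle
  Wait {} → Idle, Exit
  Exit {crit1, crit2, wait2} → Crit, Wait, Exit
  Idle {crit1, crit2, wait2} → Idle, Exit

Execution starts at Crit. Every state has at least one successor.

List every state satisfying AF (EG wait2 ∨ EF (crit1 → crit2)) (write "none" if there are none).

States satisfying EG wait2 ∨ EF (crit1 → crit2): {Crit, Wait, Exit, Idle}.
States satisfying AF (EG wait2 ∨ EF (crit1 → crit2)): {Crit, Wait, Exit, Idle}.

{Crit, Wait, Exit, Idle}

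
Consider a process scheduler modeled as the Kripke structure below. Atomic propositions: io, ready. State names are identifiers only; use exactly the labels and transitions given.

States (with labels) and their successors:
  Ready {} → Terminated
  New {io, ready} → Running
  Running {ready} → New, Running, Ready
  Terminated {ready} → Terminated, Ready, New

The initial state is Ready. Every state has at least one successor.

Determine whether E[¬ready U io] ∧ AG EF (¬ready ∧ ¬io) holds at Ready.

States satisfying ¬ready: {Ready}.
States satisfying io: {New}.
States satisfying E[¬ready U io]: {New}.
States satisfying EF (¬ready ∧ ¬io): {Ready, New, Running, Terminated}.
States satisfying AG EF (¬ready ∧ ¬io): {Ready, New, Running, Terminated}.
States satisfying E[¬ready U io] ∧ AG EF (¬ready ∧ ¬io): {New}.
Ready ∉ Sat(E[¬ready U io] ∧ AG EF (¬ready ∧ ¬io)).

Does not hold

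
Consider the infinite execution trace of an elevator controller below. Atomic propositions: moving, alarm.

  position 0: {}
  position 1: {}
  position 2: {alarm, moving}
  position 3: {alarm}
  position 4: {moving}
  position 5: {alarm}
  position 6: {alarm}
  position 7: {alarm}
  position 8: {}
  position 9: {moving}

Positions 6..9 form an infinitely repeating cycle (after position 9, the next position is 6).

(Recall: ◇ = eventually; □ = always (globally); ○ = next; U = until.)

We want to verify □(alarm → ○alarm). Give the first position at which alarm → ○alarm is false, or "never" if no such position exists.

3

Check alarm → ○alarm at each position in order: 0 ✓, 1 ✓, 2 ✓.
At position 3 the labels are {alarm} and the next position 4 has {moving}, so alarm → ○alarm is false there. This is the first violation.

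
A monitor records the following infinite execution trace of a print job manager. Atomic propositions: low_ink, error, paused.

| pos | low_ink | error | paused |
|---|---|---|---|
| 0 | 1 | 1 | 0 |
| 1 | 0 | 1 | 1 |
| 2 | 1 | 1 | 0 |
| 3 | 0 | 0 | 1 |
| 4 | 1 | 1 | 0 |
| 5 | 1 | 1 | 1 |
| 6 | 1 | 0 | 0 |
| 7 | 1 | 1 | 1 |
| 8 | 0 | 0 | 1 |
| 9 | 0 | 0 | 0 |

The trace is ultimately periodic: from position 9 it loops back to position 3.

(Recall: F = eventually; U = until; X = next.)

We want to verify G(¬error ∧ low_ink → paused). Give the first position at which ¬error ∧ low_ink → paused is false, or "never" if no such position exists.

Check ¬error ∧ low_ink → paused at each position in order: 0 ✓, 1 ✓, 2 ✓, 3 ✓, 4 ✓, 5 ✓.
At position 6 the labels are {low_ink}, so ¬error ∧ low_ink → paused is false there. This is the first violation.

6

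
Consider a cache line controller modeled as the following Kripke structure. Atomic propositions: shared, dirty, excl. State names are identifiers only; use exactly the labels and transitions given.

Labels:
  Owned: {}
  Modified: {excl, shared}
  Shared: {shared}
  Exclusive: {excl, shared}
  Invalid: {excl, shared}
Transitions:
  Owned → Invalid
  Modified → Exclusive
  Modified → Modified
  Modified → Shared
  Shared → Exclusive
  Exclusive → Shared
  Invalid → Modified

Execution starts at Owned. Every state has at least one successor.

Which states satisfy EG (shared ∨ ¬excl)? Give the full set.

States satisfying shared ∨ ¬excl: {Owned, Modified, Shared, Exclusive, Invalid}.
States satisfying EG (shared ∨ ¬excl): {Owned, Modified, Shared, Exclusive, Invalid}.

{Owned, Modified, Shared, Exclusive, Invalid}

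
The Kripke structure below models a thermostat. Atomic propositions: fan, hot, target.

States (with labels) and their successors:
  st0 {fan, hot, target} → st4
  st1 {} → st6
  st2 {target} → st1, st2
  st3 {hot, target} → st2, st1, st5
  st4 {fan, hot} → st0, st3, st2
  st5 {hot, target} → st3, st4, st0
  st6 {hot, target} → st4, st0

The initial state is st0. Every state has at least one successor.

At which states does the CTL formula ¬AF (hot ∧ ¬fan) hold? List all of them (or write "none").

{st0, st2, st4}

States satisfying hot ∧ ¬fan: {st3, st5, st6}.
States satisfying AF (hot ∧ ¬fan): {st1, st3, st5, st6}.
States satisfying ¬AF (hot ∧ ¬fan): {st0, st2, st4}.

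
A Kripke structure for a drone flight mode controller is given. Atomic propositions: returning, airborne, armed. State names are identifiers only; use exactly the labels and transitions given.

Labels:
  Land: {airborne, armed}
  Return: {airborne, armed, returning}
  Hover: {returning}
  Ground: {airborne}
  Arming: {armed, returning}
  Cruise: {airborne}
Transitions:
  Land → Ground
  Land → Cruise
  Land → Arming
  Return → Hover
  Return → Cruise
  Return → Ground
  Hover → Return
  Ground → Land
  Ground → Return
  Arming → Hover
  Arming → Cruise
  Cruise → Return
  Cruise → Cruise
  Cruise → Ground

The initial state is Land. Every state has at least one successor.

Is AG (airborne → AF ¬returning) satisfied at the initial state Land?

Violated

States satisfying airborne → AF ¬returning: {Land, Hover, Ground, Arming, Cruise}.
States satisfying AG (airborne → AF ¬returning): ∅.
Return is reachable from Land and violates airborne → AF ¬returning, so AG fails at Land.
Land ∉ Sat(AG (airborne → AF ¬returning)).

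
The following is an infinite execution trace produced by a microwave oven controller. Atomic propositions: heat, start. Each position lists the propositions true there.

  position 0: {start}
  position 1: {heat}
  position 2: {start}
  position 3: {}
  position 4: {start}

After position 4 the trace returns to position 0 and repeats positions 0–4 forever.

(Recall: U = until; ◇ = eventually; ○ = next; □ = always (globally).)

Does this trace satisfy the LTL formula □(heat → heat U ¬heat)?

Satisfied

heat → heat U ¬heat holds at every position 0..4, and those are all positions ever visited, so □(heat → heat U ¬heat) holds.
Positions where heat holds: 1.
Check heat U ¬heat at each: 1→ok.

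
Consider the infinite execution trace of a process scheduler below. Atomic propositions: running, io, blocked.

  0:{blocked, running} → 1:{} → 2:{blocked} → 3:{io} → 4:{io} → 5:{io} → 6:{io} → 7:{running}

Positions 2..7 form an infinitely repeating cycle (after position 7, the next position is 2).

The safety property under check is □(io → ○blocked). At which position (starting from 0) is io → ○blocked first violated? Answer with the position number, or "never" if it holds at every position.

Check io → ○blocked at each position in order: 0 ✓, 1 ✓, 2 ✓.
At position 3 the labels are {io} and the next position 4 has {io}, so io → ○blocked is false there. This is the first violation.

3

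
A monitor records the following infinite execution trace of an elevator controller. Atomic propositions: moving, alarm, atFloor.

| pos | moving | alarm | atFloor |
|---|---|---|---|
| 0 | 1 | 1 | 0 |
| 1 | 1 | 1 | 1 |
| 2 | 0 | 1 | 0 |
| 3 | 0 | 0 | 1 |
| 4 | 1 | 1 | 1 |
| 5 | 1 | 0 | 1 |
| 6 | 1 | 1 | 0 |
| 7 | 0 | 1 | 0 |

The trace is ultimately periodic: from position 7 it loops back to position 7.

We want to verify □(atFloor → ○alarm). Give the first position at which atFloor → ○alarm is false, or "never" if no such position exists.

Check atFloor → ○alarm at each position in order: 0 ✓, 1 ✓, 2 ✓, 3 ✓.
At position 4 the labels are {alarm, atFloor, moving} and the next position 5 has {atFloor, moving}, so atFloor → ○alarm is false there. This is the first violation.

4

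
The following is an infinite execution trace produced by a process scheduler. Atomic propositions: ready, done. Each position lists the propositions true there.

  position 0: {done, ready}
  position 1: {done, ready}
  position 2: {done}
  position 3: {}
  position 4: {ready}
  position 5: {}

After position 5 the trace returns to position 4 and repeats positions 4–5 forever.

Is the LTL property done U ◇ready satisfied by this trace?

Walking from position 0: ◇ready first holds at position 0, and done holds at every earlier position along the way, so done U ◇ready holds.

Yes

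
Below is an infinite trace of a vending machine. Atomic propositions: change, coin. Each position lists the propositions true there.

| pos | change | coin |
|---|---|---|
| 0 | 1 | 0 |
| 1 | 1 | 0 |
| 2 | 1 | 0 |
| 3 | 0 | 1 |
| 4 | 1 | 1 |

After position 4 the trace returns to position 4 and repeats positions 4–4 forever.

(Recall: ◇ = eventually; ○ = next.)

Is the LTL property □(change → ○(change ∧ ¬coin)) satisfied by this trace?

change → ○(change ∧ ¬coin) must hold at every position from 0 onward. It fails at position 2, so □(change → ○(change ∧ ¬coin)) is false.
Positions where change holds: 0, 1, 2, 4.
Check ○(change ∧ ¬coin) at each: 0→ok, 1→ok, 2→fails, 4→fails.

Violated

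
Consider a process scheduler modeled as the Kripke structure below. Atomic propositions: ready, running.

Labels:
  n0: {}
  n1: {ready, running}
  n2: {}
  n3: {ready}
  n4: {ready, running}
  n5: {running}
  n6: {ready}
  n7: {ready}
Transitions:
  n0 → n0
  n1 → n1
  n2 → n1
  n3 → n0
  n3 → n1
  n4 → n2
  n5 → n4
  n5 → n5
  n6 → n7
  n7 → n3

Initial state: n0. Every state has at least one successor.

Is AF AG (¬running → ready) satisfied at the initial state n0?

Does not hold

States satisfying AG (¬running → ready): {n1}.
States satisfying AF AG (¬running → ready): {n1, n2, n4}.
There is a path from n0 along which AG (¬running → ready) never holds.
n0 ∉ Sat(AF AG (¬running → ready)).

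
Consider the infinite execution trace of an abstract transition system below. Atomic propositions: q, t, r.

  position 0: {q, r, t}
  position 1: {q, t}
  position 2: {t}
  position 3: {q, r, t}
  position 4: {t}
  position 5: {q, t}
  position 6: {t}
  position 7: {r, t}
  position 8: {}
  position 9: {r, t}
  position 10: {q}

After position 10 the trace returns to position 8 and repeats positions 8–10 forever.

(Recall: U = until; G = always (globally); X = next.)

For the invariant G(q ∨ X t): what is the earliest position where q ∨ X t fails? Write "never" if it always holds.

Check q ∨ X t at each position in order: 0 ✓, 1 ✓, 2 ✓, 3 ✓, 4 ✓, 5 ✓, 6 ✓.
At position 7 the labels are {r, t} and the next position 8 has {}, so q ∨ X t is false there. This is the first violation.

7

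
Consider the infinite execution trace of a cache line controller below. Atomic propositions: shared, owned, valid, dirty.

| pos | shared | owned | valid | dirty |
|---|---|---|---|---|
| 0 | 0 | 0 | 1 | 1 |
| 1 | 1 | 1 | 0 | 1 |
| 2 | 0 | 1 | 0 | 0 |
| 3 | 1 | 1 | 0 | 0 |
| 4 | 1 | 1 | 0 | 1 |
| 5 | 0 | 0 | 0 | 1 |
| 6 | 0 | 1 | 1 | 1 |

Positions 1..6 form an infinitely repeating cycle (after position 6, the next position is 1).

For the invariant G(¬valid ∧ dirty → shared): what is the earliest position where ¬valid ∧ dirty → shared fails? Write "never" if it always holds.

5

Check ¬valid ∧ dirty → shared at each position in order: 0 ✓, 1 ✓, 2 ✓, 3 ✓, 4 ✓.
At position 5 the labels are {dirty}, so ¬valid ∧ dirty → shared is false there. This is the first violation.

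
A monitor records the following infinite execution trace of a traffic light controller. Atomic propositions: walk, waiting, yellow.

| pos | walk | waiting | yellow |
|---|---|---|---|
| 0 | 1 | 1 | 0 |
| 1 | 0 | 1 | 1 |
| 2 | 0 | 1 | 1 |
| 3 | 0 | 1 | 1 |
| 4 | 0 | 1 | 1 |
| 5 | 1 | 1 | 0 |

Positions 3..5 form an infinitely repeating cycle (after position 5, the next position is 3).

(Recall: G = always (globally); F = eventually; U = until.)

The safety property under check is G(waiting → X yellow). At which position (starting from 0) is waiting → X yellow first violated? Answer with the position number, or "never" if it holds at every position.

Check waiting → X yellow at each position in order: 0 ✓, 1 ✓, 2 ✓, 3 ✓.
At position 4 the labels are {waiting, yellow} and the next position 5 has {waiting, walk}, so waiting → X yellow is false there. This is the first violation.

4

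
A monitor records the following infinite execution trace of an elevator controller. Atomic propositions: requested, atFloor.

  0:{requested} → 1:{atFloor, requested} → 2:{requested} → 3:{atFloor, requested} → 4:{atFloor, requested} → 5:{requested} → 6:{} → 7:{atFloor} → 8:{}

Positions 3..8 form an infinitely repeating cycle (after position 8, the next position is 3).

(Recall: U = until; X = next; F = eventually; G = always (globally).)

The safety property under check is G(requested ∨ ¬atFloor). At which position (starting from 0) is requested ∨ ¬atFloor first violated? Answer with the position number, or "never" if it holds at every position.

Check requested ∨ ¬atFloor at each position in order: 0 ✓, 1 ✓, 2 ✓, 3 ✓, 4 ✓, 5 ✓, 6 ✓.
At position 7 the labels are {atFloor}, so requested ∨ ¬atFloor is false there. This is the first violation.

7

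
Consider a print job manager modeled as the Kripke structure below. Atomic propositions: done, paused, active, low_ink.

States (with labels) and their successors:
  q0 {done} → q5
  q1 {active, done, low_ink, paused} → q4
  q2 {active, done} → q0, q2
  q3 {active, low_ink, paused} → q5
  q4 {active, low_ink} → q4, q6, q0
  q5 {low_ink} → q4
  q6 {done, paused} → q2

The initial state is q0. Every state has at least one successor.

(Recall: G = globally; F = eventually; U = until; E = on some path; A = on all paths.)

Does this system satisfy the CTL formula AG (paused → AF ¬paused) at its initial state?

States satisfying paused → AF ¬paused: {q0, q1, q2, q3, q4, q5, q6}.
States satisfying AG (paused → AF ¬paused): {q0, q1, q2, q3, q4, q5, q6}.
Every state reachable from q0 satisfies paused → AF ¬paused.
q0 ∈ Sat(AG (paused → AF ¬paused)).

Satisfied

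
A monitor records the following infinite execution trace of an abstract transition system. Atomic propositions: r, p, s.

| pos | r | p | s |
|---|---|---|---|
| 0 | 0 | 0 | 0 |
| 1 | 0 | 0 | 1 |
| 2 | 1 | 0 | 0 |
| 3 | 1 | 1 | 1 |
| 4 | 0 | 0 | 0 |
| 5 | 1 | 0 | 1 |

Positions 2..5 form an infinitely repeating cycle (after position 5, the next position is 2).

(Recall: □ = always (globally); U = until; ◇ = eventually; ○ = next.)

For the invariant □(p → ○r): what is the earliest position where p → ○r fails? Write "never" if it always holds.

3

Check p → ○r at each position in order: 0 ✓, 1 ✓, 2 ✓.
At position 3 the labels are {p, r, s} and the next position 4 has {}, so p → ○r is false there. This is the first violation.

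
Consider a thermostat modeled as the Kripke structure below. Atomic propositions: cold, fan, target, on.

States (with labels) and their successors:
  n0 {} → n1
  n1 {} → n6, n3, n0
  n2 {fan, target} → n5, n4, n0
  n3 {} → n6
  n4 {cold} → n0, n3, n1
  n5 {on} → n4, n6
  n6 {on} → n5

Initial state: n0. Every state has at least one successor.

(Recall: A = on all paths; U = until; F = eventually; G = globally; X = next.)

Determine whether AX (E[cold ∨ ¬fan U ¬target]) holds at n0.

States satisfying E[cold ∨ ¬fan U ¬target]: {n0, n1, n3, n4, n5, n6}.
States satisfying AX (E[cold ∨ ¬fan U ¬target]): {n0, n1, n2, n3, n4, n5, n6}.
n0 ∈ Sat(AX (E[cold ∨ ¬fan U ¬target])).

Satisfied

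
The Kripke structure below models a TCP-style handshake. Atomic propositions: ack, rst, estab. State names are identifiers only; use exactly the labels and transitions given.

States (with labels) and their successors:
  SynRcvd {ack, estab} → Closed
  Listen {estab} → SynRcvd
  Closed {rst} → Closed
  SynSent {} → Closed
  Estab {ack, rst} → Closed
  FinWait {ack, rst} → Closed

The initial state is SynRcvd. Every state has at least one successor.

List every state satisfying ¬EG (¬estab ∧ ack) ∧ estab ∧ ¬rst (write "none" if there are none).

States satisfying ¬estab ∧ ack: {Estab, FinWait}.
States satisfying EG (¬estab ∧ ack): ∅.
States satisfying ¬EG (¬estab ∧ ack): {SynRcvd, Listen, Closed, SynSent, Estab, FinWait}.
States satisfying ¬rst: {SynRcvd, Listen, SynSent}.
States satisfying estab ∧ ¬rst: {SynRcvd, Listen}.
States satisfying ¬EG (¬estab ∧ ack) ∧ estab ∧ ¬rst: {SynRcvd, Listen}.

{SynRcvd, Listen}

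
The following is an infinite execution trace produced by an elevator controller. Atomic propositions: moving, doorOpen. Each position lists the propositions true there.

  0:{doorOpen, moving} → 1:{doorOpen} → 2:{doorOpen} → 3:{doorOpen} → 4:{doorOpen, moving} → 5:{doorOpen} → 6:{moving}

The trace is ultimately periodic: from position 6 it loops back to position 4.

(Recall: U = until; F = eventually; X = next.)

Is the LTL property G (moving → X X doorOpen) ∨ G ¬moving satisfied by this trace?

moving → X X doorOpen must hold at every position from 0 onward. It fails at position 4, so G (moving → X X doorOpen) is false.
Positions where moving holds: 0, 4, 6.
Check X X doorOpen at each: 0→ok, 4→fails, 6→ok.
¬moving must hold at every position from 0 onward. It fails at position 0, so G ¬moving is false.
At position 0: G (moving → X X doorOpen) is false; G ¬moving is false; so G (moving → X X doorOpen) ∨ G ¬moving is false.

Violated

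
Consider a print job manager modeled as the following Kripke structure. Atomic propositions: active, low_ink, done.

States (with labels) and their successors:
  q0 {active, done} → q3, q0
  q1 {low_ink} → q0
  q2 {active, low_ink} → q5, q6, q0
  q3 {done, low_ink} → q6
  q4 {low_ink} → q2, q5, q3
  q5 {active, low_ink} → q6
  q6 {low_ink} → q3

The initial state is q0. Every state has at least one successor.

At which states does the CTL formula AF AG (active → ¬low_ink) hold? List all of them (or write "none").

States satisfying AG (active → ¬low_ink): {q0, q1, q3, q6}.
States satisfying AF AG (active → ¬low_ink): {q0, q1, q2, q3, q4, q5, q6}.

{q0, q1, q2, q3, q4, q5, q6}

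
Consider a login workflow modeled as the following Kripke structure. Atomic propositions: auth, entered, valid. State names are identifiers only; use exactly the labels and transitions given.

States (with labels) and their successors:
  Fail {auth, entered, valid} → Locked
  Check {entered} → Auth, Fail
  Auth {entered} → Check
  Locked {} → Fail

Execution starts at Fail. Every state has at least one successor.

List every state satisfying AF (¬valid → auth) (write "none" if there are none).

{Fail, Locked}

States satisfying ¬valid → auth: {Fail}.
States satisfying AF (¬valid → auth): {Fail, Locked}.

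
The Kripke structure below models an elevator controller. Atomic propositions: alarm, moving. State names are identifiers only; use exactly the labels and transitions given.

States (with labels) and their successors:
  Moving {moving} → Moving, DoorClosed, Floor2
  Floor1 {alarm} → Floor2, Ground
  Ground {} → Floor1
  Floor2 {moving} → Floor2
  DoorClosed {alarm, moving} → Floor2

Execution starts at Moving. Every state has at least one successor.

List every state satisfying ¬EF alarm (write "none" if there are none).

{Floor2}

States satisfying alarm: {Floor1, DoorClosed}.
States satisfying EF alarm: {Moving, Floor1, Ground, DoorClosed}.
States satisfying ¬EF alarm: {Floor2}.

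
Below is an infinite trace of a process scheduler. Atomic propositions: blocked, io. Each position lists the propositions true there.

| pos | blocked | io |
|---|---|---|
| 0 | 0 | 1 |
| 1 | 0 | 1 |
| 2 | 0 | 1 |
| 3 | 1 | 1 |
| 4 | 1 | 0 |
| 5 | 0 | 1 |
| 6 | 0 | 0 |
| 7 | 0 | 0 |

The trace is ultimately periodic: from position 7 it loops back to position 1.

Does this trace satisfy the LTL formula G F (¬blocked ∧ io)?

F (¬blocked ∧ io) holds at every position 0..7, and those are all positions ever visited, so G F (¬blocked ∧ io) holds.

Yes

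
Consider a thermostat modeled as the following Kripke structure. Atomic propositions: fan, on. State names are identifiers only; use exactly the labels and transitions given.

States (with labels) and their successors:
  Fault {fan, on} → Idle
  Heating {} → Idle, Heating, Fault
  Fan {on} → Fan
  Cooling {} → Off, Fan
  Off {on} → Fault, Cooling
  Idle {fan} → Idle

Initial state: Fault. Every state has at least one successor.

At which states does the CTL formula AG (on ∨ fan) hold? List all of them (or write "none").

States satisfying on ∨ fan: {Fault, Fan, Off, Idle}.
States satisfying AG (on ∨ fan): {Fault, Fan, Idle}.

{Fault, Fan, Idle}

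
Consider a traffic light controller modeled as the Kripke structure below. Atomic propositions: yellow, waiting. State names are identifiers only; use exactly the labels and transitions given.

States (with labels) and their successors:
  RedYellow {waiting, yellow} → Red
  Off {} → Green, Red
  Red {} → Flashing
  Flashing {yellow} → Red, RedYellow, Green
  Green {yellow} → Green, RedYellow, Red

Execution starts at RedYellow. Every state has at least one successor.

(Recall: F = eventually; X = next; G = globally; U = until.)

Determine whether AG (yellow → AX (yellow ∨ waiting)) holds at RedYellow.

No

States satisfying yellow → AX (yellow ∨ waiting): {Off, Red}.
States satisfying AG (yellow → AX (yellow ∨ waiting)): ∅.
Flashing is reachable from RedYellow and violates yellow → AX (yellow ∨ waiting), so AG fails at RedYellow.
RedYellow ∉ Sat(AG (yellow → AX (yellow ∨ waiting))).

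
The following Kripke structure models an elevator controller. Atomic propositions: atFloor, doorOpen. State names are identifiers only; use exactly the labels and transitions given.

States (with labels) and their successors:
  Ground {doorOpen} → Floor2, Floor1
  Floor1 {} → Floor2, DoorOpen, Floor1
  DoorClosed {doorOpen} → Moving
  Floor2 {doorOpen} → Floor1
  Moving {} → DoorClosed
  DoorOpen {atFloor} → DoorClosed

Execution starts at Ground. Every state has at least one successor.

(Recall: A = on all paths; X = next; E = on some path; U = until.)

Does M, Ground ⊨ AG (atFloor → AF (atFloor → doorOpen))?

Yes

States satisfying atFloor → AF (atFloor → doorOpen): {Ground, Floor1, DoorClosed, Floor2, Moving, DoorOpen}.
States satisfying AG (atFloor → AF (atFloor → doorOpen)): {Ground, Floor1, DoorClosed, Floor2, Moving, DoorOpen}.
Every state reachable from Ground satisfies atFloor → AF (atFloor → doorOpen).
Ground ∈ Sat(AG (atFloor → AF (atFloor → doorOpen))).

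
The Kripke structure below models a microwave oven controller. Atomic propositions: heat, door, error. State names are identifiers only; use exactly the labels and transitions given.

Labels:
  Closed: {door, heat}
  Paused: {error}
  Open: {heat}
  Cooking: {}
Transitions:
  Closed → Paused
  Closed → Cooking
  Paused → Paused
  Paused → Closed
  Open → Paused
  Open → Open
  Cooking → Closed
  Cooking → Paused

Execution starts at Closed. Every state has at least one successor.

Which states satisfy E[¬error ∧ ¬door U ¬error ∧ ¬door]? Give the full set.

States satisfying ¬error ∧ ¬door: {Open, Cooking}.
States satisfying E[¬error ∧ ¬door U ¬error ∧ ¬door]: {Open, Cooking}.

{Open, Cooking}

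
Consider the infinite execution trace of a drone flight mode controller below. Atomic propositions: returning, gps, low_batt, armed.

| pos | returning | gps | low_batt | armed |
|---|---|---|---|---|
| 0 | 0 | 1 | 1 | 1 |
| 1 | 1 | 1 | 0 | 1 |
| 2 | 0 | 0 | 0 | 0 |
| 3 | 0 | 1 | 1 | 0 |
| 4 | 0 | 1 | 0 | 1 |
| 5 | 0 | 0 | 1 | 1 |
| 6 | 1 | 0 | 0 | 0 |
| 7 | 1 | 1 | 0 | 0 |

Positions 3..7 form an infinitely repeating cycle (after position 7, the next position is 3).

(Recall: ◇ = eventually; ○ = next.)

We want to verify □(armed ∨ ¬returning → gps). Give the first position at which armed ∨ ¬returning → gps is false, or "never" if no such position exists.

2

Check armed ∨ ¬returning → gps at each position in order: 0 ✓, 1 ✓.
At position 2 the labels are {}, so armed ∨ ¬returning → gps is false there. This is the first violation.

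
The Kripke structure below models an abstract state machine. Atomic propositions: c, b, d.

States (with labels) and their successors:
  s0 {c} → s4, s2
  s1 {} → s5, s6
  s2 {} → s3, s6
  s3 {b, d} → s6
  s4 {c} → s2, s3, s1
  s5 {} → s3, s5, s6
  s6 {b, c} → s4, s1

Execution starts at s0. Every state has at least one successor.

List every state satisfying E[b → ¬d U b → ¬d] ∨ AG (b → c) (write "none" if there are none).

States satisfying b → ¬d: {s0, s1, s2, s4, s5, s6}.
States satisfying E[b → ¬d U b → ¬d]: {s0, s1, s2, s4, s5, s6}.
States satisfying b → c: {s0, s1, s2, s4, s5, s6}.
States satisfying AG (b → c): ∅.
States satisfying E[b → ¬d U b → ¬d] ∨ AG (b → c): {s0, s1, s2, s4, s5, s6}.

{s0, s1, s2, s4, s5, s6}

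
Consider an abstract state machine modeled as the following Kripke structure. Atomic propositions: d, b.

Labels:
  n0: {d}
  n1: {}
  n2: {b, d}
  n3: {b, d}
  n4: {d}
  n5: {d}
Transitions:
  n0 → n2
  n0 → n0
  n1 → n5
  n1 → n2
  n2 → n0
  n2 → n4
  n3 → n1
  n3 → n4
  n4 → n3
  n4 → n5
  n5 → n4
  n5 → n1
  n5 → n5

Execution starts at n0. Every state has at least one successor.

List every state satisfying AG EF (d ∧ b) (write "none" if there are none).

States satisfying EF (d ∧ b): {n0, n1, n2, n3, n4, n5}.
States satisfying AG EF (d ∧ b): {n0, n1, n2, n3, n4, n5}.

{n0, n1, n2, n3, n4, n5}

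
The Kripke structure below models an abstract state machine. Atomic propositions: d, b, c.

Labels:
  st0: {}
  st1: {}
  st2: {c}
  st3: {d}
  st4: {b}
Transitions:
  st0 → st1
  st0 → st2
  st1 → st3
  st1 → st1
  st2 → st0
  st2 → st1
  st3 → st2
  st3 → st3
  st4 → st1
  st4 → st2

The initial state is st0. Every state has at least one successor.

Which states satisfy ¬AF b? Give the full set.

{st0, st1, st2, st3}

States satisfying b: {st4}.
States satisfying AF b: {st4}.
States satisfying ¬AF b: {st0, st1, st2, st3}.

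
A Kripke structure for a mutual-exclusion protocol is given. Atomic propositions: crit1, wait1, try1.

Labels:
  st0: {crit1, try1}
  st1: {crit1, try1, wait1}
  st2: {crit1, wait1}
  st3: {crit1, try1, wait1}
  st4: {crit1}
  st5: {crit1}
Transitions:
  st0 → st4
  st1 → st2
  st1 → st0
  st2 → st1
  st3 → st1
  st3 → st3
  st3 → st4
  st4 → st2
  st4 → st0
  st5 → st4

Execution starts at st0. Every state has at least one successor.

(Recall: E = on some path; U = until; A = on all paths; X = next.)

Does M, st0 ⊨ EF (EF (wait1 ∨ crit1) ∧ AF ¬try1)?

States satisfying EF (wait1 ∨ crit1) ∧ AF ¬try1: {st0, st1, st2, st4, st5}.
States satisfying EF (EF (wait1 ∨ crit1) ∧ AF ¬try1): {st0, st1, st2, st3, st4, st5}.
Some path from st0 reaches a state where EF (wait1 ∨ crit1) ∧ AF ¬try1 holds.
st0 ∈ Sat(EF (EF (wait1 ∨ crit1) ∧ AF ¬try1)).

Yes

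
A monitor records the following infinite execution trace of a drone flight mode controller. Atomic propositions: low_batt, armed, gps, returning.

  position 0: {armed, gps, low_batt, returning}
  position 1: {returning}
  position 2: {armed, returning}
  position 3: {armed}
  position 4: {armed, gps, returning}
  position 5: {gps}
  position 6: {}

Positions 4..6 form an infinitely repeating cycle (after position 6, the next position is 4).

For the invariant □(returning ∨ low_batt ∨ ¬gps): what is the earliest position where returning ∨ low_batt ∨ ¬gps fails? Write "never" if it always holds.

5

Check returning ∨ low_batt ∨ ¬gps at each position in order: 0 ✓, 1 ✓, 2 ✓, 3 ✓, 4 ✓.
At position 5 the labels are {gps}, so returning ∨ low_batt ∨ ¬gps is false there. This is the first violation.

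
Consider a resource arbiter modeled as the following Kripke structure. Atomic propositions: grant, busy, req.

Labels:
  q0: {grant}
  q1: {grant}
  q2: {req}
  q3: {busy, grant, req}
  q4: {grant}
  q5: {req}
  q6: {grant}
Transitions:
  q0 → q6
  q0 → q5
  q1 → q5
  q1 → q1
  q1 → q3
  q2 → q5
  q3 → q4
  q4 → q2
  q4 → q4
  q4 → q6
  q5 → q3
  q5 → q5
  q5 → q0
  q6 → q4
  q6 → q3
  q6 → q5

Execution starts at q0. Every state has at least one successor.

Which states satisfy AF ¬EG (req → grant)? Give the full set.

{q2, q5}

States satisfying ¬EG (req → grant): {q2, q5}.
States satisfying AF ¬EG (req → grant): {q2, q5}.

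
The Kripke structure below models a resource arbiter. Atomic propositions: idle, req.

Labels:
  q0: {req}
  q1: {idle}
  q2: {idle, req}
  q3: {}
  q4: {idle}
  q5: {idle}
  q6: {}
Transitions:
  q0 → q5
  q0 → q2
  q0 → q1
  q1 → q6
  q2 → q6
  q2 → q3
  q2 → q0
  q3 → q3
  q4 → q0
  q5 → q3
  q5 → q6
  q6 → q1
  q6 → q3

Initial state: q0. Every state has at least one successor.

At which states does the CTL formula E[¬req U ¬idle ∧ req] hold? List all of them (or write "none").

States satisfying ¬req: {q1, q3, q4, q5, q6}.
States satisfying ¬idle ∧ req: {q0}.
States satisfying E[¬req U ¬idle ∧ req]: {q0, q4}.

{q0, q4}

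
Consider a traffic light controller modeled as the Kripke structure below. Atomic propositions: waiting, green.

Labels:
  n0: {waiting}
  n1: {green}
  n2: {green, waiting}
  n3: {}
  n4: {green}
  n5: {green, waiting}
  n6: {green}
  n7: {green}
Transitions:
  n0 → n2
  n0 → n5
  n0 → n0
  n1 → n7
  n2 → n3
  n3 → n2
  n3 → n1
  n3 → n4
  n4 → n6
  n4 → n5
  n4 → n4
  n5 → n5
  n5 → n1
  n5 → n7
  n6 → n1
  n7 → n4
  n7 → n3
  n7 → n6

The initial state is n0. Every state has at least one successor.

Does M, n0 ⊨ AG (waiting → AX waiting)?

Violated

States satisfying waiting → AX waiting: {n0, n1, n3, n4, n6, n7}.
States satisfying AG (waiting → AX waiting): ∅.
n2 is reachable from n0 and violates waiting → AX waiting, so AG fails at n0.
n0 ∉ Sat(AG (waiting → AX waiting)).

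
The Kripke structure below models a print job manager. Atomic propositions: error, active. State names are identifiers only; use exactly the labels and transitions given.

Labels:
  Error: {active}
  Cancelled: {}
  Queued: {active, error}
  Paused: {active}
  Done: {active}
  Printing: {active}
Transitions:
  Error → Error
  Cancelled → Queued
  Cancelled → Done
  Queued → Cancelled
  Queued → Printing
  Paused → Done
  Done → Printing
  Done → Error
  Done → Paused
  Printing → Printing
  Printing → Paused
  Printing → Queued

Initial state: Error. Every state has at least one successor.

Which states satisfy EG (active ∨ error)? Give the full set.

States satisfying active ∨ error: {Error, Queued, Paused, Done, Printing}.
States satisfying EG (active ∨ error): {Error, Queued, Paused, Done, Printing}.

{Error, Queued, Paused, Done, Printing}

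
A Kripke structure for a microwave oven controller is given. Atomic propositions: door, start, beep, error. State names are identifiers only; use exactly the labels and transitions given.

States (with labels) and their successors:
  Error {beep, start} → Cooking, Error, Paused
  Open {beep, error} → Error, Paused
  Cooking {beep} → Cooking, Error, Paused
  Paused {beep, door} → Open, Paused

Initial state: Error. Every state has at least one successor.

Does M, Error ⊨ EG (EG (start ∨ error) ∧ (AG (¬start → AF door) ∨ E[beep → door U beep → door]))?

States satisfying EG (EG (start ∨ error) ∧ (AG (¬start → AF door) ∨ E[beep → door U beep → door])): ∅.
No suitable path/successor from Error witnesses the formula.
Error ∉ Sat(EG (EG (start ∨ error) ∧ (AG (¬start → AF door) ∨ E[beep → door U beep → door]))).

No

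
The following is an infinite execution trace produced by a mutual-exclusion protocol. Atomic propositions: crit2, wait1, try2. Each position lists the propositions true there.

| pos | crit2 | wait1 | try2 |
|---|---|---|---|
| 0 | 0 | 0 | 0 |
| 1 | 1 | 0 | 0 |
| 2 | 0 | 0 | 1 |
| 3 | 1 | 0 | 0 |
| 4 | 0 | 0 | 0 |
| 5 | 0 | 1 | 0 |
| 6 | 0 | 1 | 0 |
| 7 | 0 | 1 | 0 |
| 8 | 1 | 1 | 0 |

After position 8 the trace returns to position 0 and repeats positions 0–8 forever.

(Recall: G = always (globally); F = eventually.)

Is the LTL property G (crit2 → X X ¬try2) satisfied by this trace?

Yes

crit2 → X X ¬try2 holds at every position 0..8, and those are all positions ever visited, so G (crit2 → X X ¬try2) holds.
Positions where crit2 holds: 1, 3, 8.
Check X X ¬try2 at each: 1→ok, 3→ok, 8→ok.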